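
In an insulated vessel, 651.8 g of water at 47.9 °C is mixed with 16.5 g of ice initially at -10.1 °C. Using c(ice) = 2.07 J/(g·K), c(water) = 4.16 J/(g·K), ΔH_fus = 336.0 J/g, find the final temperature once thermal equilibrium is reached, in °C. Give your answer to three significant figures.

Heat to bring ice to 0 °C and melt it: q₁ = 16.5×2.07×10.1 + 16.5×336.0 = 5889.0 J
Heat the water can supply cooling to 0 °C: 651.8×4.16×47.9 = 129880 J > q₁, so all ice melts.
Energy balance: 651.8×4.16×(47.9 − T) = 5889.0 + 16.5×4.16×(T − 0)
2711.488(47.9 − T) = 5889.0 + 68.64 T
129880 − 5889.0 = 2780.128 T
T = 123991.0 / 2780.128 = 44.60 °C

T_f = 44.6 °C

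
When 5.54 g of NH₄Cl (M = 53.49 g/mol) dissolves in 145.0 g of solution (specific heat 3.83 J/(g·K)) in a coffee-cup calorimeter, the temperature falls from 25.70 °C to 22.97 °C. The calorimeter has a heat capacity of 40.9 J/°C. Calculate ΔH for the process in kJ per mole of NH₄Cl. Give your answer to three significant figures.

|ΔT| = |22.97 − 25.70| = 2.73 °C
|q_surr| = (145.0 × 3.83 + 40.9) × 2.73 = 596.25 × 2.73 = 1628 J
n(NH₄Cl) = 5.54 / 53.49 = 0.1036 mol
Temperature fell, so q_rxn = +|q_surr| = 1.628 kJ
ΔH = q_rxn / n = 15.71 kJ/mol

ΔH = 15.7 kJ/mol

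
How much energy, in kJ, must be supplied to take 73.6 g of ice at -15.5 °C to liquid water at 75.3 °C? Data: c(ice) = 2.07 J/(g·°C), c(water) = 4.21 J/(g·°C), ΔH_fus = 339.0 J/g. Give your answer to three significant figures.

q1 (heat ice -15.5→0.0 °C): 73.6 × 2.07 × 15.5 = 2361 J
q2 (melt at 0 °C): 73.6 × 339.0 = 24950 J
q3 (heat water 0.0→75.3 °C): 73.6 × 4.21 × 75.3 = 23332 J
Total: 2361 + 24950 + 23332 = 50643 J = 50.6 kJ

q = 50.6 kJ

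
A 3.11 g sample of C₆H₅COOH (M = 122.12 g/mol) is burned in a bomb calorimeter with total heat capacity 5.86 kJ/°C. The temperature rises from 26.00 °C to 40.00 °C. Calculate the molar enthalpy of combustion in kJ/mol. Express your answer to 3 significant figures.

ΔT = 40.00 − 26.00 = 14.00 °C
q_cal = C_cal × ΔT = 5.86 × 14.00 = 82.04 kJ
n = 3.11 / 122.12 = 0.02547 mol
q_rxn = −q_cal = -82.04 kJ
ΔH = -82.04 / 0.02547 = -3221 kJ/mol

ΔH = -3220 kJ/mol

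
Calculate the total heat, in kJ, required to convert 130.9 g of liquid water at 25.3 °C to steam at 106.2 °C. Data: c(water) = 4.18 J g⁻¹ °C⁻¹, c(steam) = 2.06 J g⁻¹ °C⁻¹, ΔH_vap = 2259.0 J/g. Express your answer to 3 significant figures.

q = 338 kJ

q1 (heat water 25.3→100.0 °C): 130.9 × 4.18 × 74.7 = 40873 J
q2 (vaporize at 100 °C): 130.9 × 2259.0 = 295703 J
q3 (heat steam 100.0→106.2 °C): 130.9 × 2.06 × 6.2 = 1672 J
Total: 40873 + 295703 + 1672 = 338248 J = 338 kJ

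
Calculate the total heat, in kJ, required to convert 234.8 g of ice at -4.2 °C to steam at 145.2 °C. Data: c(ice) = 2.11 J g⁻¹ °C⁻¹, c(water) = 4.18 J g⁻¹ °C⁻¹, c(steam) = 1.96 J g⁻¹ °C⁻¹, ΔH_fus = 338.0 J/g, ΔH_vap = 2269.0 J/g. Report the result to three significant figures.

q1 (heat ice -4.2→0.0 °C): 234.8 × 2.11 × 4.2 = 2081 J
q2 (melt at 0 °C): 234.8 × 338.0 = 79362 J
q3 (heat water 0.0→100.0 °C): 234.8 × 4.18 × 100.0 = 98146 J
q4 (vaporize at 100 °C): 234.8 × 2269.0 = 532761 J
q5 (heat steam 100.0→145.2 °C): 234.8 × 1.96 × 45.2 = 20801 J
Total: 2081 + 79362 + 98146 + 532761 + 20801 = 733151 J = 733 kJ

q = 733 kJ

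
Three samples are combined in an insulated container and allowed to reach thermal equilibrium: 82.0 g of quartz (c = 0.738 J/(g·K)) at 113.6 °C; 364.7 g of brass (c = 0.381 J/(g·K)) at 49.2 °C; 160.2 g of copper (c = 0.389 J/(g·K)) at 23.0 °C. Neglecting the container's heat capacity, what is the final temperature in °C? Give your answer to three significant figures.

Σ mᵢcᵢ(T − Tᵢ) = 0  ⇒  T = Σ mᵢcᵢTᵢ / Σ mᵢcᵢ
Σ mᵢcᵢ = 82.0×0.738 + 364.7×0.381 + 160.2×0.389 = 261.7845
Σ mᵢcᵢTᵢ = 60.516×113.6 + 138.9507×49.2 + 62.3178×23.0 = 15144.3
T = 15144.3 / 261.7845 = 57.85 °C

T_f = 57.9 °C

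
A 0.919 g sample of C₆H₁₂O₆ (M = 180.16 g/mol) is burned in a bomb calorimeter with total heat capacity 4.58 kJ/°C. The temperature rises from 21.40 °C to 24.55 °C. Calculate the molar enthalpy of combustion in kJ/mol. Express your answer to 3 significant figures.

ΔT = 24.55 − 21.40 = 3.15 °C
q_cal = C_cal × ΔT = 4.58 × 3.15 = 14.427 kJ
n = 0.919 / 180.16 = 0.005101 mol
q_rxn = −q_cal = -14.427 kJ
ΔH = -14.427 / 0.005101 = -2828 kJ/mol

ΔH = -2830 kJ/mol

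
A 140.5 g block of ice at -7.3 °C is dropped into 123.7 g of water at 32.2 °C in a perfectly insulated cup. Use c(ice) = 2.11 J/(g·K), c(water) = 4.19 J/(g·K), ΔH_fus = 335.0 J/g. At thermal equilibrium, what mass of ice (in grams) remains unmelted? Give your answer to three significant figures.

Heat to warm all ice to 0 °C: 140.5×2.11×7.3 = 2164.1 J
Heat released by water cooling to 0 °C: 123.7×4.19×32.2 = 16689 J
16689 J < 2164.1 + 140.5×335.0 = 49231.6 J, so not all ice melts; final T = 0 °C.
Heat left for melting: 16689 − 2164.1 = 14524.9 J
Mass melted = 14524.9 / 335.0 = 43.36 g
Ice remaining = 140.5 − 43.36 = 97.14 g

m_ice remaining = 97.1 g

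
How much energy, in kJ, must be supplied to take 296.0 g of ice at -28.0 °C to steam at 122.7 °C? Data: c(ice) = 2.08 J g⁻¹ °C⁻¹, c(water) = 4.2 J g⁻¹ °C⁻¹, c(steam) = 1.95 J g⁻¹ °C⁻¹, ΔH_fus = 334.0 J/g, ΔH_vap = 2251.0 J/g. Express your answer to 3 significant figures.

q = 920 kJ

q1 (heat ice -28.0→0.0 °C): 296.0 × 2.08 × 28.0 = 17239 J
q2 (melt at 0 °C): 296.0 × 334.0 = 98864 J
q3 (heat water 0.0→100.0 °C): 296.0 × 4.2 × 100.0 = 124320 J
q4 (vaporize at 100 °C): 296.0 × 2251.0 = 666296 J
q5 (heat steam 100.0→122.7 °C): 296.0 × 1.95 × 22.7 = 13102 J
Total: 17239 + 98864 + 124320 + 666296 + 13102 = 919821 J = 920 kJ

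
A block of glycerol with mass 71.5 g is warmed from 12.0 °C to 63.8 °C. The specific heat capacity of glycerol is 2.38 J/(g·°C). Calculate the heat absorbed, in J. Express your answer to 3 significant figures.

q = m c ΔT = 71.5 × 2.38 × (63.8 − 12.0)
q = 71.5 × 2.38 × 51.8 = 8814.8 J

q = 8810 J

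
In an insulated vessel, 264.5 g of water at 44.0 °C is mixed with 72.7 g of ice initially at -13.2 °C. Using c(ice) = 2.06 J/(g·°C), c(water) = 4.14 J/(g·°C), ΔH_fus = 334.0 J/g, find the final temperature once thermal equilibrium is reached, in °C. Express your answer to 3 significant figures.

T_f = 15.7 °C

Heat to bring ice to 0 °C and melt it: q₁ = 72.7×2.06×13.2 + 72.7×334.0 = 26259 J
Heat the water can supply cooling to 0 °C: 264.5×4.14×44.0 = 48181.3 J > q₁, so all ice melts.
Energy balance: 264.5×4.14×(44.0 − T) = 26259 + 72.7×4.14×(T − 0)
1095.03(44.0 − T) = 26259 + 300.978 T
48181.3 − 26259 = 1396.008 T
T = 21922.3 / 1396.008 = 15.70 °C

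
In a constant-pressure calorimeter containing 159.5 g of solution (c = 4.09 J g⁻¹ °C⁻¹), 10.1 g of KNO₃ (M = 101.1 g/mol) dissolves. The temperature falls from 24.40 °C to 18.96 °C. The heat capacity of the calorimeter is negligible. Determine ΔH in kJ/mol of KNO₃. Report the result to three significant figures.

|ΔT| = |18.96 − 24.40| = 5.44 °C
|q_surr| = (159.5 × 4.09) × 5.44 = 652.355 × 5.44 = 3549 J
n(KNO₃) = 10.1 / 101.1 = 0.09990 mol
Temperature fell, so q_rxn = +|q_surr| = 3.549 kJ
ΔH = q_rxn / n = 35.53 kJ/mol

ΔH = 35.5 kJ/mol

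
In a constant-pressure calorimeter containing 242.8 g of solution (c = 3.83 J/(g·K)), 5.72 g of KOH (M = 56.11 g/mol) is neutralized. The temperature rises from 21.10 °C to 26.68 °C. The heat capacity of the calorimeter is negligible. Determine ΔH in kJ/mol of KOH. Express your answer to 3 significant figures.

ΔH = -50.9 kJ/mol

|ΔT| = |26.68 − 21.10| = 5.58 °C
|q_surr| = (242.8 × 3.83) × 5.58 = 929.924 × 5.58 = 5189 J
n(KOH) = 5.72 / 56.11 = 0.1019 mol
Temperature rose, so q_rxn = −|q_surr| = -5.189 kJ
ΔH = q_rxn / n = -50.92 kJ/mol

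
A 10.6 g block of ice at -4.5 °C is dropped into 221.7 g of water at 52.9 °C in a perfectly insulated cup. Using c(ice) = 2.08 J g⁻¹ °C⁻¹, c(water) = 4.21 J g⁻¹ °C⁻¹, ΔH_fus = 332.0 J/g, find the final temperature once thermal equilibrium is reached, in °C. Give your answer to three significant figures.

T_f = 46.8 °C

Heat to bring ice to 0 °C and melt it: q₁ = 10.6×2.08×4.5 + 10.6×332.0 = 3618.4 J
Heat the water can supply cooling to 0 °C: 221.7×4.21×52.9 = 49374.6 J > q₁, so all ice melts.
Energy balance: 221.7×4.21×(52.9 − T) = 3618.4 + 10.6×4.21×(T − 0)
933.357(52.9 − T) = 3618.4 + 44.626 T
49374.6 − 3618.4 = 977.983 T
T = 45756.2 / 977.983 = 46.79 °C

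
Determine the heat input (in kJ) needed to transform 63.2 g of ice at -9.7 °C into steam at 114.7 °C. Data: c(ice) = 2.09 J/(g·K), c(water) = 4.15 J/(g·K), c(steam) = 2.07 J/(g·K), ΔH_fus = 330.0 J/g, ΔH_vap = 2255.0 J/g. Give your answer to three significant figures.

q1 (heat ice -9.7→0.0 °C): 63.2 × 2.09 × 9.7 = 1281 J
q2 (melt at 0 °C): 63.2 × 330.0 = 20856 J
q3 (heat water 0.0→100.0 °C): 63.2 × 4.15 × 100.0 = 26228 J
q4 (vaporize at 100 °C): 63.2 × 2255.0 = 142516 J
q5 (heat steam 100.0→114.7 °C): 63.2 × 2.07 × 14.7 = 1923 J
Total: 1281 + 20856 + 26228 + 142516 + 1923 = 192804 J = 193 kJ

q = 193 kJ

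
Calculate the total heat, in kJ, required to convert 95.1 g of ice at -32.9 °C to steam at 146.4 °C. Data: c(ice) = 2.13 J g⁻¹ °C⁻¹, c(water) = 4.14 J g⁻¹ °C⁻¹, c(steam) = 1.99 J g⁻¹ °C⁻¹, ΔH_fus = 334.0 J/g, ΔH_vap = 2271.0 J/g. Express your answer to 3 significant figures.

q1 (heat ice -32.9→0.0 °C): 95.1 × 2.13 × 32.9 = 6664 J
q2 (melt at 0 °C): 95.1 × 334.0 = 31763 J
q3 (heat water 0.0→100.0 °C): 95.1 × 4.14 × 100.0 = 39371 J
q4 (vaporize at 100 °C): 95.1 × 2271.0 = 215972 J
q5 (heat steam 100.0→146.4 °C): 95.1 × 1.99 × 46.4 = 8781 J
Total: 6664 + 31763 + 39371 + 215972 + 8781 = 302551 J = 303 kJ

q = 303 kJ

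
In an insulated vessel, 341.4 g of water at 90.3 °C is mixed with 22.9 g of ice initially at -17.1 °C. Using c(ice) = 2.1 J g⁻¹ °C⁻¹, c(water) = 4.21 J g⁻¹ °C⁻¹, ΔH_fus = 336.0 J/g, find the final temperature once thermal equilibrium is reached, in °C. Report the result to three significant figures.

Heat to bring ice to 0 °C and melt it: q₁ = 22.9×2.1×17.1 + 22.9×336.0 = 8516.7 J
Heat the water can supply cooling to 0 °C: 341.4×4.21×90.3 = 129788 J > q₁, so all ice melts.
Energy balance: 341.4×4.21×(90.3 − T) = 8516.7 + 22.9×4.21×(T − 0)
1437.294(90.3 − T) = 8516.7 + 96.409 T
129788 − 8516.7 = 1533.703 T
T = 121271.3 / 1533.703 = 79.07 °C

T_f = 79.1 °C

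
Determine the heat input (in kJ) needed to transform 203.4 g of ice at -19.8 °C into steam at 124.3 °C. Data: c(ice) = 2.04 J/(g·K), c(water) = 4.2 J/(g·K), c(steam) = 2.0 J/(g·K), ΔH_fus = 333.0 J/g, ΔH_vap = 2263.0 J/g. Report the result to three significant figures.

q = 632 kJ

q1 (heat ice -19.8→0.0 °C): 203.4 × 2.04 × 19.8 = 8216 J
q2 (melt at 0 °C): 203.4 × 333.0 = 67732 J
q3 (heat water 0.0→100.0 °C): 203.4 × 4.2 × 100.0 = 85428 J
q4 (vaporize at 100 °C): 203.4 × 2263.0 = 460294 J
q5 (heat steam 100.0→124.3 °C): 203.4 × 2.0 × 24.3 = 9885 J
Total: 8216 + 67732 + 85428 + 460294 + 9885 = 631555 J = 632 kJ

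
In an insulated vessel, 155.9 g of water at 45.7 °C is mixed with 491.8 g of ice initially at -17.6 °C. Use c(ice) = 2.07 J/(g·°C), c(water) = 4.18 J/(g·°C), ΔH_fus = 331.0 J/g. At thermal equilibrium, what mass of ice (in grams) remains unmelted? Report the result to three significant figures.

Heat to warm all ice to 0 °C: 491.8×2.07×17.6 = 17917 J
Heat released by water cooling to 0 °C: 155.9×4.18×45.7 = 29781 J
29781 J < 17917 + 491.8×331.0 = 180702.8 J, so not all ice melts; final T = 0 °C.
Heat left for melting: 29781 − 17917 = 11864 J
Mass melted = 11864 / 331.0 = 35.84 g
Ice remaining = 491.8 − 35.84 = 455.96 g

m_ice remaining = 456 g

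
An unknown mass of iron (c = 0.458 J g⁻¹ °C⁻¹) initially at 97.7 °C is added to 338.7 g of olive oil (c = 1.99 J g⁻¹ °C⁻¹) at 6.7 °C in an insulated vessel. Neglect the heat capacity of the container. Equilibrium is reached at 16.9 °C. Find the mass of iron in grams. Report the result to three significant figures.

q_gained = (338.7 × 1.99) × (16.9 − 6.7) = 6875 J
q_lost = m × 0.458 × (97.7 − 16.9) = 37.0064 m
m = 6875 / 37.0064 = 186 g

m = 186 g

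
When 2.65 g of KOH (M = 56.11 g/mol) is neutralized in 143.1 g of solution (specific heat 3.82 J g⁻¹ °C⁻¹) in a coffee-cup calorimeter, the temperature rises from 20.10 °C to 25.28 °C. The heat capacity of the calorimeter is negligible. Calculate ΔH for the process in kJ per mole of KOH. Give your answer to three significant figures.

ΔH = -60.0 kJ/mol

|ΔT| = |25.28 − 20.10| = 5.18 °C
|q_surr| = (143.1 × 3.82) × 5.18 = 546.642 × 5.18 = 2832 J
n(KOH) = 2.65 / 56.11 = 0.04723 mol
Temperature rose, so q_rxn = −|q_surr| = -2.832 kJ
ΔH = q_rxn / n = -59.96 kJ/mol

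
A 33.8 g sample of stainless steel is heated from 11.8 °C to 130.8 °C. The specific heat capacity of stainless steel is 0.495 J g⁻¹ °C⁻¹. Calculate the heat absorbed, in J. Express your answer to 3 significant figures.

q = m c ΔT = 33.8 × 0.495 × (130.8 − 11.8)
q = 33.8 × 0.495 × 119.0 = 1991 J

q = 1990 J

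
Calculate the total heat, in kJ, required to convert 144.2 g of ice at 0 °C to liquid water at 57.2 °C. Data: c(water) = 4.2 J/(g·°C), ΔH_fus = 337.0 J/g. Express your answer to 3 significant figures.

q1 (melt at 0 °C): 144.2 × 337.0 = 48595 J
q2 (heat water 0.0→57.2 °C): 144.2 × 4.2 × 57.2 = 34643 J
Total: 48595 + 34643 = 83238 J = 83.2 kJ

q = 83.2 kJ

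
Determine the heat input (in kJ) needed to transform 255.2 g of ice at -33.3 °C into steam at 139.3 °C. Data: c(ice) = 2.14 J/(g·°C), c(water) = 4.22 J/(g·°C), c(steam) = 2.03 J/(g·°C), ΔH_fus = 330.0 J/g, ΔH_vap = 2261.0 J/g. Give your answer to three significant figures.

q = 807 kJ

q1 (heat ice -33.3→0.0 °C): 255.2 × 2.14 × 33.3 = 18186 J
q2 (melt at 0 °C): 255.2 × 330.0 = 84216 J
q3 (heat water 0.0→100.0 °C): 255.2 × 4.22 × 100.0 = 107694 J
q4 (vaporize at 100 °C): 255.2 × 2261.0 = 577007 J
q5 (heat steam 100.0→139.3 °C): 255.2 × 2.03 × 39.3 = 20360 J
Total: 18186 + 84216 + 107694 + 577007 + 20360 = 807463 J = 807 kJ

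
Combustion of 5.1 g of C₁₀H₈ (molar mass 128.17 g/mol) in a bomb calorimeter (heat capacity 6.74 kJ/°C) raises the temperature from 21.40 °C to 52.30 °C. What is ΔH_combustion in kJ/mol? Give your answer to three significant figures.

ΔH = -5230 kJ/mol

ΔT = 52.30 − 21.40 = 30.90 °C
q_cal = C_cal × ΔT = 6.74 × 30.90 = 208.266 kJ
n = 5.1 / 128.17 = 0.03979 mol
q_rxn = −q_cal = -208.266 kJ
ΔH = -208.266 / 0.03979 = -5234 kJ/mol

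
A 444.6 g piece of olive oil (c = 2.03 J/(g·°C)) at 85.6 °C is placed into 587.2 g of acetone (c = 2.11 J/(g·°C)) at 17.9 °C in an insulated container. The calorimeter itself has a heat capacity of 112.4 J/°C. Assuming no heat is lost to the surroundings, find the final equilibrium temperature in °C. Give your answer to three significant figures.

Heat lost by olive oil = heat gained by acetone + calorimeter.
(444.6)(2.03)(85.6 − T) = [(587.2)(2.11) + 112.4](T − 17.9)
902.538 (85.6 − T) = 1351.392 (T − 17.9)
77257 − 902.538 T = 1351.392 T − 24190
101447 = 2253.930 T
T = 45.01 °C

T_f = 45.0 °C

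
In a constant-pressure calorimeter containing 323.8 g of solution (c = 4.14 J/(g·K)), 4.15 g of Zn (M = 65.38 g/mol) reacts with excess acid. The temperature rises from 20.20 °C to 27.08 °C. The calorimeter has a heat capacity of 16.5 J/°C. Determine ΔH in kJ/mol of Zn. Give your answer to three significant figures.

|ΔT| = |27.08 − 20.20| = 6.88 °C
|q_surr| = (323.8 × 4.14 + 16.5) × 6.88 = 1357.032 × 6.88 = 9336 J
n(Zn) = 4.15 / 65.38 = 0.06348 mol
Temperature rose, so q_rxn = −|q_surr| = -9.336 kJ
ΔH = q_rxn / n = -147.1 kJ/mol

ΔH = -147 kJ/mol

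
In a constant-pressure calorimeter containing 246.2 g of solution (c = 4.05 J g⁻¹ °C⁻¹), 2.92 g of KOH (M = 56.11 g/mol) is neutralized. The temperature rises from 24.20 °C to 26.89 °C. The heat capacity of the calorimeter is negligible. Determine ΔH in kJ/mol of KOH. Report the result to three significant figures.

ΔH = -51.5 kJ/mol

|ΔT| = |26.89 − 24.20| = 2.69 °C
|q_surr| = (246.2 × 4.05) × 2.69 = 997.11 × 2.69 = 2682 J
n(KOH) = 2.92 / 56.11 = 0.05204 mol
Temperature rose, so q_rxn = −|q_surr| = -2.682 kJ
ΔH = q_rxn / n = -51.54 kJ/mol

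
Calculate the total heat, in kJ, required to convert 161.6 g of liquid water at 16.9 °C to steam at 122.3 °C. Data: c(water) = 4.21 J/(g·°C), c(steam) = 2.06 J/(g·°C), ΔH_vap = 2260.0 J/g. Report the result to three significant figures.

q1 (heat water 16.9→100.0 °C): 161.6 × 4.21 × 83.1 = 56536 J
q2 (vaporize at 100 °C): 161.6 × 2260.0 = 365216 J
q3 (heat steam 100.0→122.3 °C): 161.6 × 2.06 × 22.3 = 7424 J
Total: 56536 + 365216 + 7424 = 429176 J = 429 kJ

q = 429 kJ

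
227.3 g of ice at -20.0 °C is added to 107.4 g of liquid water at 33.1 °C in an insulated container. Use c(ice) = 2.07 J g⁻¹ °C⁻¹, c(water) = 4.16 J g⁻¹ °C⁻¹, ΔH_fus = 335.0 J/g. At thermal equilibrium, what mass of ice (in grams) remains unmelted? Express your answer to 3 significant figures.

Heat to warm all ice to 0 °C: 227.3×2.07×20.0 = 9410.2 J
Heat released by water cooling to 0 °C: 107.4×4.16×33.1 = 14789 J
14789 J < 9410.2 + 227.3×335.0 = 85555.7 J, so not all ice melts; final T = 0 °C.
Heat left for melting: 14789 − 9410.2 = 5378.8 J
Mass melted = 5378.8 / 335.0 = 16.06 g
Ice remaining = 227.3 − 16.06 = 211.24 g

m_ice remaining = 211 g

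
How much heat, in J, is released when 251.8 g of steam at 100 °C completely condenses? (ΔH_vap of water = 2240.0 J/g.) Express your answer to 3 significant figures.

q = m × ΔH_vap = 251.8 × 2240.0 = 564000 J

q = 564000 J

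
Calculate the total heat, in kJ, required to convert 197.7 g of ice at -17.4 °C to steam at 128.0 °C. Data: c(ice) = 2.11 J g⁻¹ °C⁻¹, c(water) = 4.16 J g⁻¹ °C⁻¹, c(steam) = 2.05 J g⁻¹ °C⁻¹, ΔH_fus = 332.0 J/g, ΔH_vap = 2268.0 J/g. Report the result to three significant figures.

q = 615 kJ

q1 (heat ice -17.4→0.0 °C): 197.7 × 2.11 × 17.4 = 7258 J
q2 (melt at 0 °C): 197.7 × 332.0 = 65636 J
q3 (heat water 0.0→100.0 °C): 197.7 × 4.16 × 100.0 = 82243 J
q4 (vaporize at 100 °C): 197.7 × 2268.0 = 448384 J
q5 (heat steam 100.0→128.0 °C): 197.7 × 2.05 × 28.0 = 11348 J
Total: 7258 + 65636 + 82243 + 448384 + 11348 = 614869 J = 615 kJ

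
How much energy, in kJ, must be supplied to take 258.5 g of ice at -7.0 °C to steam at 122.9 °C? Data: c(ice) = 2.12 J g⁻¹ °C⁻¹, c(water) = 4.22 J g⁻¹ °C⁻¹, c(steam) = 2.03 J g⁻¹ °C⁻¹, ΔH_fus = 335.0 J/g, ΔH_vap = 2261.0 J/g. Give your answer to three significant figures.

q1 (heat ice -7.0→0.0 °C): 258.5 × 2.12 × 7.0 = 3836 J
q2 (melt at 0 °C): 258.5 × 335.0 = 86598 J
q3 (heat water 0.0→100.0 °C): 258.5 × 4.22 × 100.0 = 109087 J
q4 (vaporize at 100 °C): 258.5 × 2261.0 = 584469 J
q5 (heat steam 100.0→122.9 °C): 258.5 × 2.03 × 22.9 = 12017 J
Total: 3836 + 86598 + 109087 + 584469 + 12017 = 796007 J = 796 kJ

q = 796 kJ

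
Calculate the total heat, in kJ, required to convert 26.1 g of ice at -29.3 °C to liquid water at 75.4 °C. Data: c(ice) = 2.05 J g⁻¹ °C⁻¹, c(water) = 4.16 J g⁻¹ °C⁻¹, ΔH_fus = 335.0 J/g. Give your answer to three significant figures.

q1 (heat ice -29.3→0.0 °C): 26.1 × 2.05 × 29.3 = 1568 J
q2 (melt at 0 °C): 26.1 × 335.0 = 8744 J
q3 (heat water 0.0→75.4 °C): 26.1 × 4.16 × 75.4 = 8187 J
Total: 1568 + 8744 + 8187 = 18499 J = 18.5 kJ

q = 18.5 kJ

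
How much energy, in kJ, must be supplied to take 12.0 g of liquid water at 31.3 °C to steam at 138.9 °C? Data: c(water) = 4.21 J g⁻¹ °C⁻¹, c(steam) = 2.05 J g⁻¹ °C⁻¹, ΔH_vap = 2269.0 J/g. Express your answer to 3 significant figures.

q = 31.7 kJ

q1 (heat water 31.3→100.0 °C): 12.0 × 4.21 × 68.7 = 3471 J
q2 (vaporize at 100 °C): 12.0 × 2269.0 = 27228 J
q3 (heat steam 100.0→138.9 °C): 12.0 × 2.05 × 38.9 = 957 J
Total: 3471 + 27228 + 957 = 31656 J = 31.7 kJ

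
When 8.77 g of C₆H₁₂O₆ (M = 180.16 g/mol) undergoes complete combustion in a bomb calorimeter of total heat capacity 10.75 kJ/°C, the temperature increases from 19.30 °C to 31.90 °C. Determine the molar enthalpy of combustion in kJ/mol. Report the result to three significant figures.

ΔT = 31.90 − 19.30 = 12.60 °C
q_cal = C_cal × ΔT = 10.75 × 12.60 = 135.45 kJ
n = 8.77 / 180.16 = 0.04868 mol
q_rxn = −q_cal = -135.45 kJ
ΔH = -135.45 / 0.04868 = -2782 kJ/mol

ΔH = -2780 kJ/mol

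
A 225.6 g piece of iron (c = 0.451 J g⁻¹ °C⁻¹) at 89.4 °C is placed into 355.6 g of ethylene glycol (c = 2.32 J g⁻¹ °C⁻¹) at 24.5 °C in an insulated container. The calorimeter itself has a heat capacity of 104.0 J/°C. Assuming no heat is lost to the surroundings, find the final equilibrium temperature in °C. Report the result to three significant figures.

Heat lost by iron = heat gained by ethylene glycol + calorimeter.
(225.6)(0.451)(89.4 − T) = [(355.6)(2.32) + 104.0](T − 24.5)
101.7456 (89.4 − T) = 928.992 (T − 24.5)
9096.1 − 101.7456 T = 928.992 T − 22760
31856.1 = 1030.7376 T
T = 30.91 °C

T_f = 30.9 °C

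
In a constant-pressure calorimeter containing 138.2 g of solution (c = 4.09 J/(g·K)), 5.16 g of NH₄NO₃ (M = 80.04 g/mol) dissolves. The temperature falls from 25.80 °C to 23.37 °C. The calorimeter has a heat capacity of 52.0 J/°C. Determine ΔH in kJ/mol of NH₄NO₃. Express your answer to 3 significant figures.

ΔH = 23.3 kJ/mol

|ΔT| = |23.37 − 25.80| = 2.43 °C
|q_surr| = (138.2 × 4.09 + 52.0) × 2.43 = 617.238 × 2.43 = 1500 J
n(NH₄NO₃) = 5.16 / 80.04 = 0.06447 mol
Temperature fell, so q_rxn = +|q_surr| = 1.500 kJ
ΔH = q_rxn / n = 23.27 kJ/mol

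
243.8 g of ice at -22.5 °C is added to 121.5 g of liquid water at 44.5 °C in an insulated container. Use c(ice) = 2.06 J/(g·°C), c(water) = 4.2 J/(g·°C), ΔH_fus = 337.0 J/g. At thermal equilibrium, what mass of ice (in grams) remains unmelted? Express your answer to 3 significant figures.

Heat to warm all ice to 0 °C: 243.8×2.06×22.5 = 11300 J
Heat released by water cooling to 0 °C: 121.5×4.2×44.5 = 22708 J
22708 J < 11300 + 243.8×337.0 = 93460.6 J, so not all ice melts; final T = 0 °C.
Heat left for melting: 22708 − 11300 = 11408 J
Mass melted = 11408 / 337.0 = 33.85 g
Ice remaining = 243.8 − 33.85 = 209.95 g

m_ice remaining = 210 g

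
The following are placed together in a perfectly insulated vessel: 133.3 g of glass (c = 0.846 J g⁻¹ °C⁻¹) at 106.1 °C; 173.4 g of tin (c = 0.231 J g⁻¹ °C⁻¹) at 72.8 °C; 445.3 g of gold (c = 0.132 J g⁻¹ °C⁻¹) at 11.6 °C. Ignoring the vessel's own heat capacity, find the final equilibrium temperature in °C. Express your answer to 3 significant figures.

Σ mᵢcᵢ(T − Tᵢ) = 0  ⇒  T = Σ mᵢcᵢTᵢ / Σ mᵢcᵢ
Σ mᵢcᵢ = 133.3×0.846 + 173.4×0.231 + 445.3×0.132 = 211.6068
Σ mᵢcᵢTᵢ = 112.7718×106.1 + 40.0554×72.8 + 58.7796×11.6 = 15563
T = 15563 / 211.6068 = 73.547 °C

T_f = 73.5 °C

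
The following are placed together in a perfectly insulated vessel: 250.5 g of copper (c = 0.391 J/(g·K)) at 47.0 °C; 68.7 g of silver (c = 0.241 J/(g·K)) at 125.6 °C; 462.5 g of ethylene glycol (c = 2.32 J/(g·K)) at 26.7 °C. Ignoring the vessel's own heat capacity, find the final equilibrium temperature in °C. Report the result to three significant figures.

T_f = 29.8 °C

Σ mᵢcᵢ(T − Tᵢ) = 0  ⇒  T = Σ mᵢcᵢTᵢ / Σ mᵢcᵢ
Σ mᵢcᵢ = 250.5×0.391 + 68.7×0.241 + 462.5×2.32 = 1187.5022
Σ mᵢcᵢTᵢ = 97.9455×47.0 + 16.5567×125.6 + 1073×26.7 = 35332
T = 35332 / 1187.5022 = 29.75 °C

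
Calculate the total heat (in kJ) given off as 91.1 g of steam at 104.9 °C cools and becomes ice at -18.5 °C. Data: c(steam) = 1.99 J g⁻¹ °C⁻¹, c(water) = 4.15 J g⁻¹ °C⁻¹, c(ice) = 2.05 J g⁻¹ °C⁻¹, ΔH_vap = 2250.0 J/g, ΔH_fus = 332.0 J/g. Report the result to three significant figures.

q = 277 kJ

q1 (cool steam 104.9→100 °C): 91.1 × 1.99 × 4.9 = 888 J
q2 (condense at 100 °C): 91.1 × 2250.0 = 204975 J
q3 (cool water 100→0 °C): 91.1 × 4.15 × 100.0 = 37807 J
q4 (freeze at 0 °C): 91.1 × 332.0 = 30245 J
q5 (cool ice 0→-18.5 °C): 91.1 × 2.05 × 18.5 = 3455 J
Total: 888 + 204975 + 37807 + 30245 + 3455 = 277370 J = 277 kJ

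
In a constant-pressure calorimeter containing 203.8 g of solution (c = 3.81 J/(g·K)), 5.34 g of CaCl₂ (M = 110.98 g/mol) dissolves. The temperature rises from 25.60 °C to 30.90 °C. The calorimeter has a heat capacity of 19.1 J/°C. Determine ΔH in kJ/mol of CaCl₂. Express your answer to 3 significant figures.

ΔH = -87.6 kJ/mol

|ΔT| = |30.90 − 25.60| = 5.30 °C
|q_surr| = (203.8 × 3.81 + 19.1) × 5.30 = 795.578 × 5.30 = 4217 J
n(CaCl₂) = 5.34 / 110.98 = 0.04812 mol
Temperature rose, so q_rxn = −|q_surr| = -4.217 kJ
ΔH = q_rxn / n = -87.64 kJ/mol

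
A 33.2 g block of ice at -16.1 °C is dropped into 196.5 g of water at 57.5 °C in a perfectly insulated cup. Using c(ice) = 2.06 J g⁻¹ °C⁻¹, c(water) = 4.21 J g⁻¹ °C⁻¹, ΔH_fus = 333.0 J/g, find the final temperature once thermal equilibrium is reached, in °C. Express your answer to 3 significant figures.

T_f = 36.6 °C

Heat to bring ice to 0 °C and melt it: q₁ = 33.2×2.06×16.1 + 33.2×333.0 = 12157 J
Heat the water can supply cooling to 0 °C: 196.5×4.21×57.5 = 47567.7 J > q₁, so all ice melts.
Energy balance: 196.5×4.21×(57.5 − T) = 12157 + 33.2×4.21×(T − 0)
827.265(57.5 − T) = 12157 + 139.772 T
47567.7 − 12157 = 967.037 T
T = 35410.7 / 967.037 = 36.62 °C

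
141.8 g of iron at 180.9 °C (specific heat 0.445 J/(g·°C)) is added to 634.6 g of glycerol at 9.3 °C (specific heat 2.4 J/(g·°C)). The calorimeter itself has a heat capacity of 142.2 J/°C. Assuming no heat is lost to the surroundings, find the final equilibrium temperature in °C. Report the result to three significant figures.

Heat lost by iron = heat gained by glycerol + calorimeter.
(141.8)(0.445)(180.9 − T) = [(634.6)(2.4) + 142.2](T − 9.3)
63.101 (180.9 − T) = 1665.24 (T − 9.3)
11415 − 63.101 T = 1665.24 T − 15487
26902 = 1728.341 T
T = 15.57 °C

T_f = 15.6 °C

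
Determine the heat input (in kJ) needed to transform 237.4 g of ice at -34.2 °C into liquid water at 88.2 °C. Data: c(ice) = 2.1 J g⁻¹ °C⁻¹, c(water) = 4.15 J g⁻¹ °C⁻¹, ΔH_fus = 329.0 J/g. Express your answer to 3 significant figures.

q1 (heat ice -34.2→0.0 °C): 237.4 × 2.1 × 34.2 = 17050 J
q2 (melt at 0 °C): 237.4 × 329.0 = 78105 J
q3 (heat water 0.0→88.2 °C): 237.4 × 4.15 × 88.2 = 86896 J
Total: 17050 + 78105 + 86896 = 182051 J = 182 kJ

q = 182 kJ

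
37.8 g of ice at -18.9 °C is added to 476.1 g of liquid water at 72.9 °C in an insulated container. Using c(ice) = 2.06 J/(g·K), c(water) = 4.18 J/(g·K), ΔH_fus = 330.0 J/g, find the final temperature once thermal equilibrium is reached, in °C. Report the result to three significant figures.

T_f = 61.0 °C

Heat to bring ice to 0 °C and melt it: q₁ = 37.8×2.06×18.9 + 37.8×330.0 = 13946 J
Heat the water can supply cooling to 0 °C: 476.1×4.18×72.9 = 145078 J > q₁, so all ice melts.
Energy balance: 476.1×4.18×(72.9 − T) = 13946 + 37.8×4.18×(T − 0)
1990.098(72.9 − T) = 13946 + 158.004 T
145078 − 13946 = 2148.102 T
T = 131132 / 2148.102 = 61.046 °C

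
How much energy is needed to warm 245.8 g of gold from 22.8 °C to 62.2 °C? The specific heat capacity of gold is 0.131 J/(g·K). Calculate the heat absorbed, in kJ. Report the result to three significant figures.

q = 1.27 kJ

q = m c ΔT = 245.8 × 0.131 × (62.2 − 22.8)
q = 245.8 × 0.131 × 39.4 = 1269 J = 1.27 kJ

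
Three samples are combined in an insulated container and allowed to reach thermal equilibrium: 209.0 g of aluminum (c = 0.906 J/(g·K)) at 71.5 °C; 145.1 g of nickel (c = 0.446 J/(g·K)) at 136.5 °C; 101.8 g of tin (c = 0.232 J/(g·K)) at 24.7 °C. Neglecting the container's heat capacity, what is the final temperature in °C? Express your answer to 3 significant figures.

T_f = 82.7 °C

Σ mᵢcᵢ(T − Tᵢ) = 0  ⇒  T = Σ mᵢcᵢTᵢ / Σ mᵢcᵢ
Σ mᵢcᵢ = 209.0×0.906 + 145.1×0.446 + 101.8×0.232 = 277.6862
Σ mᵢcᵢTᵢ = 189.354×71.5 + 64.7146×136.5 + 23.6176×24.7 = 22956
T = 22956 / 277.6862 = 82.67 °C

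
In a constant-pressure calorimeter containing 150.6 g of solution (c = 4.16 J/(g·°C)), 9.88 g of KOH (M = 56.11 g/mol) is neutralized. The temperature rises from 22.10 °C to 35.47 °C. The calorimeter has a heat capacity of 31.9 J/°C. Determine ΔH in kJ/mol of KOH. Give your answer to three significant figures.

|ΔT| = |35.47 − 22.10| = 13.37 °C
|q_surr| = (150.6 × 4.16 + 31.9) × 13.37 = 658.396 × 13.37 = 8803 J
n(KOH) = 9.88 / 56.11 = 0.1761 mol
Temperature rose, so q_rxn = −|q_surr| = -8.803 kJ
ΔH = q_rxn / n = -49.99 kJ/mol

ΔH = -50.0 kJ/mol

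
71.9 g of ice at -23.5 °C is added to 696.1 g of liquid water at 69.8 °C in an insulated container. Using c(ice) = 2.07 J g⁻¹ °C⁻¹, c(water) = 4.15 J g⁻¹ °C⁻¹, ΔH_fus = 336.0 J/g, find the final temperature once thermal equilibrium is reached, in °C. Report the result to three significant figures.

Heat to bring ice to 0 °C and melt it: q₁ = 71.9×2.07×23.5 + 71.9×336.0 = 27656 J
Heat the water can supply cooling to 0 °C: 696.1×4.15×69.8 = 201639 J > q₁, so all ice melts.
Energy balance: 696.1×4.15×(69.8 − T) = 27656 + 71.9×4.15×(T − 0)
2888.815(69.8 − T) = 27656 + 298.385 T
201639 − 27656 = 3187.200 T
T = 173983 / 3187.200 = 54.59 °C

T_f = 54.6 °C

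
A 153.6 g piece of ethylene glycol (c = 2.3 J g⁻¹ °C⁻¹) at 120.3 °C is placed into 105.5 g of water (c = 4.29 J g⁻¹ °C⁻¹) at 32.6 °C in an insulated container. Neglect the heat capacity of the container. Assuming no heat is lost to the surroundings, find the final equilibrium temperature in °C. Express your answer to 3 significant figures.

Heat lost by ethylene glycol = heat gained by water.
(153.6)(2.3)(120.3 − T) = (105.5)(4.29)(T − 32.6)
353.28 (120.3 − T) = 452.595 (T − 32.6)
42500 − 353.28 T = 452.595 T − 14755
57255 = 805.875 T
T = 71.047 °C

T_f = 71.0 °C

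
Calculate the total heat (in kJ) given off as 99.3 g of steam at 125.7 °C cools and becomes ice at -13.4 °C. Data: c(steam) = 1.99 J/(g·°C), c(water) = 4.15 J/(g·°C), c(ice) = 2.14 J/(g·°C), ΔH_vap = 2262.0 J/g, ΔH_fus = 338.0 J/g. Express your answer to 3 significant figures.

q1 (cool steam 125.7→100 °C): 99.3 × 1.99 × 25.7 = 5078 J
q2 (condense at 100 °C): 99.3 × 2262.0 = 224617 J
q3 (cool water 100→0 °C): 99.3 × 4.15 × 100.0 = 41210 J
q4 (freeze at 0 °C): 99.3 × 338.0 = 33563 J
q5 (cool ice 0→-13.4 °C): 99.3 × 2.14 × 13.4 = 2848 J
Total: 5078 + 224617 + 41210 + 33563 + 2848 = 307316 J = 307 kJ

q = 307 kJ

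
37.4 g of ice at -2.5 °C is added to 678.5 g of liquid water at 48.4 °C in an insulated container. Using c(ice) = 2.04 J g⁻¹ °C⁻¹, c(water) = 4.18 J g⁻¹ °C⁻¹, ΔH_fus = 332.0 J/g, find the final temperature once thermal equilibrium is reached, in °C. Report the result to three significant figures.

T_f = 41.7 °C

Heat to bring ice to 0 °C and melt it: q₁ = 37.4×2.04×2.5 + 37.4×332.0 = 12608 J
Heat the water can supply cooling to 0 °C: 678.5×4.18×48.4 = 137269 J > q₁, so all ice melts.
Energy balance: 678.5×4.18×(48.4 − T) = 12608 + 37.4×4.18×(T − 0)
2836.13(48.4 − T) = 12608 + 156.332 T
137269 − 12608 = 2992.462 T
T = 124661 / 2992.462 = 41.66 °C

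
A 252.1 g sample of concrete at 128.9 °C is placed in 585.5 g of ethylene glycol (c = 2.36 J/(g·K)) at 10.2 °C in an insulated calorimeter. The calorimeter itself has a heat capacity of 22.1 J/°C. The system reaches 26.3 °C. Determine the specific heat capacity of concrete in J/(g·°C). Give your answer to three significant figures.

c = 0.874 J/(g·°C)

q_gained = (585.5 × 2.36 + 22.1) × (26.3 − 10.2) = 22600 J
q_lost = 252.1 × c × (128.9 − 26.3) = 25865.46 c
Set equal: c = 22600 / 25865.46 = 0.874 J/(g·°C)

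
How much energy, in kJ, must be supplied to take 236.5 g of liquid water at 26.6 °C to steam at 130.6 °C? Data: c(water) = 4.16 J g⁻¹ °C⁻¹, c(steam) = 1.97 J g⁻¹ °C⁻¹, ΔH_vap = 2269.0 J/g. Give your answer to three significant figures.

q = 623 kJ

q1 (heat water 26.6→100.0 °C): 236.5 × 4.16 × 73.4 = 72214 J
q2 (vaporize at 100 °C): 236.5 × 2269.0 = 536619 J
q3 (heat steam 100.0→130.6 °C): 236.5 × 1.97 × 30.6 = 14257 J
Total: 72214 + 536619 + 14257 = 623090 J = 623 kJ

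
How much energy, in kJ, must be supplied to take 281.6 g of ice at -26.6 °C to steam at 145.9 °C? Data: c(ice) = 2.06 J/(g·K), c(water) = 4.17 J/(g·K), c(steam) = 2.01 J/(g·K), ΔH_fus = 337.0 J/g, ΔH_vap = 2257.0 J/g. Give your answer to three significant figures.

q = 889 kJ

q1 (heat ice -26.6→0.0 °C): 281.6 × 2.06 × 26.6 = 15431 J
q2 (melt at 0 °C): 281.6 × 337.0 = 94899 J
q3 (heat water 0.0→100.0 °C): 281.6 × 4.17 × 100.0 = 117427 J
q4 (vaporize at 100 °C): 281.6 × 2257.0 = 635571 J
q5 (heat steam 100.0→145.9 °C): 281.6 × 2.01 × 45.9 = 25980 J
Total: 15431 + 94899 + 117427 + 635571 + 25980 = 889308 J = 889 kJ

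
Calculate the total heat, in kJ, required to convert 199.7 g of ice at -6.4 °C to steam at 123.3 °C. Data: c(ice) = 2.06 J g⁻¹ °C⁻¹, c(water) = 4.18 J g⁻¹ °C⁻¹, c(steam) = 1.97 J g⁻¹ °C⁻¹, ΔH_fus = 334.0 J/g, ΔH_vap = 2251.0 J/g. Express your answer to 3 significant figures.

q1 (heat ice -6.4→0.0 °C): 199.7 × 2.06 × 6.4 = 2633 J
q2 (melt at 0 °C): 199.7 × 334.0 = 66700 J
q3 (heat water 0.0→100.0 °C): 199.7 × 4.18 × 100.0 = 83475 J
q4 (vaporize at 100 °C): 199.7 × 2251.0 = 449525 J
q5 (heat steam 100.0→123.3 °C): 199.7 × 1.97 × 23.3 = 9166 J
Total: 2633 + 66700 + 83475 + 449525 + 9166 = 611499 J = 611 kJ

q = 611 kJ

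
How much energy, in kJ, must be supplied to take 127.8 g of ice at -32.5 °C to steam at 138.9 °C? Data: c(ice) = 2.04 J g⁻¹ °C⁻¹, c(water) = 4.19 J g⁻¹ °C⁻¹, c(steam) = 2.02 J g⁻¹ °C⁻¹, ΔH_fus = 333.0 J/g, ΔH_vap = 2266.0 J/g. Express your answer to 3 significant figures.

q = 404 kJ

q1 (heat ice -32.5→0.0 °C): 127.8 × 2.04 × 32.5 = 8473 J
q2 (melt at 0 °C): 127.8 × 333.0 = 42557 J
q3 (heat water 0.0→100.0 °C): 127.8 × 4.19 × 100.0 = 53548 J
q4 (vaporize at 100 °C): 127.8 × 2266.0 = 289595 J
q5 (heat steam 100.0→138.9 °C): 127.8 × 2.02 × 38.9 = 10042 J
Total: 8473 + 42557 + 53548 + 289595 + 10042 = 404215 J = 404 kJ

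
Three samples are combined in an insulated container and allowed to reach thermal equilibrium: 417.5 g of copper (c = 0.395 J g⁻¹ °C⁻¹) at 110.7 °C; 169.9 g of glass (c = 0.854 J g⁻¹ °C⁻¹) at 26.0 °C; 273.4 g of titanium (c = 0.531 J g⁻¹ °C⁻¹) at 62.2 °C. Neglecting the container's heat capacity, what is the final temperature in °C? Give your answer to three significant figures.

Σ mᵢcᵢ(T − Tᵢ) = 0  ⇒  T = Σ mᵢcᵢTᵢ / Σ mᵢcᵢ
Σ mᵢcᵢ = 417.5×0.395 + 169.9×0.854 + 273.4×0.531 = 455.1825
Σ mᵢcᵢTᵢ = 164.9125×110.7 + 145.0946×26.0 + 145.1754×62.2 = 31058
T = 31058 / 455.1825 = 68.23 °C

T_f = 68.2 °C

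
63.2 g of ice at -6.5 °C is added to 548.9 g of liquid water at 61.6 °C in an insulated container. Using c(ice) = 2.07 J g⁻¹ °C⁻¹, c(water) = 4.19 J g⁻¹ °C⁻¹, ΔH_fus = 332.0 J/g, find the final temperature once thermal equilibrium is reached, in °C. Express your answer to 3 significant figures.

Heat to bring ice to 0 °C and melt it: q₁ = 63.2×2.07×6.5 + 63.2×332.0 = 21833 J
Heat the water can supply cooling to 0 °C: 548.9×4.19×61.6 = 141673 J > q₁, so all ice melts.
Energy balance: 548.9×4.19×(61.6 − T) = 21833 + 63.2×4.19×(T − 0)
2299.891(61.6 − T) = 21833 + 264.808 T
141673 − 21833 = 2564.699 T
T = 119840 / 2564.699 = 46.73 °C

T_f = 46.7 °C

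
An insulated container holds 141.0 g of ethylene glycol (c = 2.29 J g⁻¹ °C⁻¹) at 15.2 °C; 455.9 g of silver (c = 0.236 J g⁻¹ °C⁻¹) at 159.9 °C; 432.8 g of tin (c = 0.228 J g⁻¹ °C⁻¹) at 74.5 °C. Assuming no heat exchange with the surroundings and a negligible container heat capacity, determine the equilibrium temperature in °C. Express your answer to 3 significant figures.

T_f = 55.7 °C

Σ mᵢcᵢ(T − Tᵢ) = 0  ⇒  T = Σ mᵢcᵢTᵢ / Σ mᵢcᵢ
Σ mᵢcᵢ = 141.0×2.29 + 455.9×0.236 + 432.8×0.228 = 529.1608
Σ mᵢcᵢTᵢ = 322.89×15.2 + 107.5924×159.9 + 98.6784×74.5 = 29463
T = 29463 / 529.1608 = 55.68 °C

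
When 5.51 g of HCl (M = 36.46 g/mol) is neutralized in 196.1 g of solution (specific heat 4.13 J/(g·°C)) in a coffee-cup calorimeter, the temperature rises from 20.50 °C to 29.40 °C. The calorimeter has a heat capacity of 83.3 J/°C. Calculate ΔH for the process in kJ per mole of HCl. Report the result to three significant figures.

|ΔT| = |29.40 − 20.50| = 8.90 °C
|q_surr| = (196.1 × 4.13 + 83.3) × 8.90 = 893.193 × 8.90 = 7949 J
n(HCl) = 5.51 / 36.46 = 0.1511 mol
Temperature rose, so q_rxn = −|q_surr| = -7.949 kJ
ΔH = q_rxn / n = -52.61 kJ/mol

ΔH = -52.6 kJ/mol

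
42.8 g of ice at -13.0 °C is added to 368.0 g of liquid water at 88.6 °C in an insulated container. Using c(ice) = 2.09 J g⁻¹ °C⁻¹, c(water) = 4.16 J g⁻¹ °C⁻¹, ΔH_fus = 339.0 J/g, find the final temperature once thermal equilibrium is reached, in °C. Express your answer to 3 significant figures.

Heat to bring ice to 0 °C and melt it: q₁ = 42.8×2.09×13.0 + 42.8×339.0 = 15672 J
Heat the water can supply cooling to 0 °C: 368.0×4.16×88.6 = 135636 J > q₁, so all ice melts.
Energy balance: 368.0×4.16×(88.6 − T) = 15672 + 42.8×4.16×(T − 0)
1530.88(88.6 − T) = 15672 + 178.048 T
135636 − 15672 = 1708.928 T
T = 119964 / 1708.928 = 70.20 °C

T_f = 70.2 °C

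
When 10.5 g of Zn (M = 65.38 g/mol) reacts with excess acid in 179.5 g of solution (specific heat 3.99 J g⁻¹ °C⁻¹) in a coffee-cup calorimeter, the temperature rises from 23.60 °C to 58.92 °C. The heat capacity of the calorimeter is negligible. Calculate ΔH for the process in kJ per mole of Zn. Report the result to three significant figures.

ΔH = -158 kJ/mol

|ΔT| = |58.92 − 23.60| = 35.32 °C
|q_surr| = (179.5 × 3.99) × 35.32 = 716.205 × 35.32 = 25300 J
n(Zn) = 10.5 / 65.38 = 0.1606 mol
Temperature rose, so q_rxn = −|q_surr| = -25.30 kJ
ΔH = q_rxn / n = -157.5 kJ/mol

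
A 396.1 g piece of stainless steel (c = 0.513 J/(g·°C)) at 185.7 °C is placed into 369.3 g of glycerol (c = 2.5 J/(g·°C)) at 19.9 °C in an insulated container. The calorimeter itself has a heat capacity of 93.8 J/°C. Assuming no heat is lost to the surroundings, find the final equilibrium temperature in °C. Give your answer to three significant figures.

Heat lost by stainless steel = heat gained by glycerol + calorimeter.
(396.1)(0.513)(185.7 − T) = [(369.3)(2.5) + 93.8](T − 19.9)
203.1993 (185.7 − T) = 1017.05 (T − 19.9)
37734 − 203.1993 T = 1017.05 T − 20239
57973 = 1220.2493 T
T = 47.51 °C

T_f = 47.5 °C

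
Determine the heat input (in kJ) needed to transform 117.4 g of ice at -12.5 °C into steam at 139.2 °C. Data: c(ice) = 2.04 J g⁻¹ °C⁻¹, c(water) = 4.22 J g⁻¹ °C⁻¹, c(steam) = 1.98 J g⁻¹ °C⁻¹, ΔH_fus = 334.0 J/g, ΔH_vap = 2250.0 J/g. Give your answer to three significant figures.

q = 365 kJ

q1 (heat ice -12.5→0.0 °C): 117.4 × 2.04 × 12.5 = 2994 J
q2 (melt at 0 °C): 117.4 × 334.0 = 39212 J
q3 (heat water 0.0→100.0 °C): 117.4 × 4.22 × 100.0 = 49543 J
q4 (vaporize at 100 °C): 117.4 × 2250.0 = 264150 J
q5 (heat steam 100.0→139.2 °C): 117.4 × 1.98 × 39.2 = 9112 J
Total: 2994 + 39212 + 49543 + 264150 + 9112 = 365011 J = 365 kJ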